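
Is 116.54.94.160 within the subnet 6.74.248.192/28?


Subnet network: 6.74.248.192
Test IP AND mask: 116.54.94.160
No, 116.54.94.160 is not in 6.74.248.192/28


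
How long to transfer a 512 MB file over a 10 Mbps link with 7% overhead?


Effective throughput = 10 * (1 - 7/100) = 9.3 Mbps
File size in Mb = 512 * 8 = 4096 Mb
Time = 4096 / 9.3
Time = 440.4301 seconds


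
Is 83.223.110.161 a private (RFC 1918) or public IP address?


RFC 1918 private ranges:
  10.0.0.0/8 (10.0.0.0 - 10.255.255.255)
  172.16.0.0/12 (172.16.0.0 - 172.31.255.255)
  192.168.0.0/16 (192.168.0.0 - 192.168.255.255)
Public (not in any RFC 1918 range)


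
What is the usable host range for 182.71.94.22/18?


Network: 182.71.64.0
Broadcast: 182.71.127.255
First usable = network + 1
Last usable = broadcast - 1
Range: 182.71.64.1 to 182.71.127.254


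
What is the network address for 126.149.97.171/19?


IP:   01111110.10010101.01100001.10101011
Mask: 11111111.11111111.11100000.00000000
AND operation:
Net:  01111110.10010101.01100000.00000000
Network: 126.149.96.0/19


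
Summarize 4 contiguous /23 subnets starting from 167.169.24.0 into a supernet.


Original prefix: /23
Number of subnets: 4 = 2^2
New prefix = 23 - 2 = 21
Supernet: 167.169.24.0/21


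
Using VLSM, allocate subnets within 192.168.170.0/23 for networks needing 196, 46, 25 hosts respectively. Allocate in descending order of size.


196 hosts -> /24 (254 usable): 192.168.170.0/24
46 hosts -> /26 (62 usable): 192.168.171.0/26
25 hosts -> /27 (30 usable): 192.168.171.64/27
Allocation: 192.168.170.0/24 (196 hosts, 254 usable); 192.168.171.0/26 (46 hosts, 62 usable); 192.168.171.64/27 (25 hosts, 30 usable)


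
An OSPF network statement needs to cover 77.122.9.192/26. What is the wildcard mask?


Subnet mask: 255.255.255.192
Wildcard = 255.255.255.255 - subnet mask
255 - 255 = 0
255 - 255 = 0
255 - 255 = 0
255 - 192 = 63
Wildcard: 0.0.0.63


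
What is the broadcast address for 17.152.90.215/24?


Network: 17.152.90.0/24
Host bits = 8
Set all host bits to 1:
Broadcast: 17.152.90.255


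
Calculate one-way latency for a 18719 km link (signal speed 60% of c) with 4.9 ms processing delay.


Speed = 0.6 * 3e5 km/s = 180000 km/s
Propagation delay = 18719 / 180000 = 0.104 s = 103.9944 ms
Processing delay = 4.9 ms
Total one-way latency = 108.8944 ms


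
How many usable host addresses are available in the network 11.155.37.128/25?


Host bits = 32 - 25 = 7
Total addresses = 2^7 = 128
Usable = total - 2 (network and broadcast)
Usable hosts: 126


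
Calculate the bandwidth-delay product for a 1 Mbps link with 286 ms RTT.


BDP = bandwidth * RTT
= 1 Mbps * 286 ms
= 1 * 1e6 * 286 / 1000 bits
= 286000 bits
= 35750 bytes
= 34.9121 KB
BDP = 286000 bits (35750 bytes)


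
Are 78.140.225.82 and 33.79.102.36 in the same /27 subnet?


Mask: 255.255.255.224
78.140.225.82 AND mask = 78.140.225.64
33.79.102.36 AND mask = 33.79.102.32
No, different subnets (78.140.225.64 vs 33.79.102.32)


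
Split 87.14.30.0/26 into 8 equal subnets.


New prefix = 26 + 3 = 29
Each subnet has 8 addresses
  87.14.30.0/29
  87.14.30.8/29
  87.14.30.16/29
  87.14.30.24/29
  87.14.30.32/29
  87.14.30.40/29
  87.14.30.48/29
  87.14.30.56/29
Subnets: 87.14.30.0/29, 87.14.30.8/29, 87.14.30.16/29, 87.14.30.24/29, 87.14.30.32/29, 87.14.30.40/29, 87.14.30.48/29, 87.14.30.56/29


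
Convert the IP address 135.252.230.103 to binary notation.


135 = 10000111
252 = 11111100
230 = 11100110
103 = 01100111
Binary: 10000111.11111100.11100110.01100111


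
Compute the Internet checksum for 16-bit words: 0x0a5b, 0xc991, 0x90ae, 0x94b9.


Sum all words (with carry folding):
+ 0x0a5b = 0x0a5b
+ 0xc991 = 0xd3ec
+ 0x90ae = 0x649b
+ 0x94b9 = 0xf954
One's complement: ~0xf954
Checksum = 0x06ab


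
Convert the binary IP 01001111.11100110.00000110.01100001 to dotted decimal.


01001111 = 79
11100110 = 230
00000110 = 6
01100001 = 97
IP: 79.230.6.97


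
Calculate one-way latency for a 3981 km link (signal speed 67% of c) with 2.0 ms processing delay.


Speed = 0.67 * 3e5 km/s = 201000 km/s
Propagation delay = 3981 / 201000 = 0.0198 s = 19.806 ms
Processing delay = 2.0 ms
Total one-way latency = 21.806 ms


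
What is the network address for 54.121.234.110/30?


IP:   00110110.01111001.11101010.01101110
Mask: 11111111.11111111.11111111.11111100
AND operation:
Net:  00110110.01111001.11101010.01101100
Network: 54.121.234.108/30


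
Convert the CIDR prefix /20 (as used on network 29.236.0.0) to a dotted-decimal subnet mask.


/20 means 20 network bits, 12 host bits
Binary: 11111111111111111111000000000000
Mask: 255.255.240.0


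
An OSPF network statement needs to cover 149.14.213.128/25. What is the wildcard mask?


Subnet mask: 255.255.255.128
Wildcard = 255.255.255.255 - subnet mask
255 - 255 = 0
255 - 255 = 0
255 - 255 = 0
255 - 128 = 127
Wildcard: 0.0.0.127


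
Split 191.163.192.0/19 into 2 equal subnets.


New prefix = 19 + 1 = 20
Each subnet has 4096 addresses
  191.163.192.0/20
  191.163.208.0/20
Subnets: 191.163.192.0/20, 191.163.208.0/20


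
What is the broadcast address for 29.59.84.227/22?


Network: 29.59.84.0/22
Host bits = 10
Set all host bits to 1:
Broadcast: 29.59.87.255


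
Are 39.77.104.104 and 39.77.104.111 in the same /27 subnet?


Mask: 255.255.255.224
39.77.104.104 AND mask = 39.77.104.96
39.77.104.111 AND mask = 39.77.104.96
Yes, same subnet (39.77.104.96)


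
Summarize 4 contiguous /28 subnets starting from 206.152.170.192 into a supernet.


Original prefix: /28
Number of subnets: 4 = 2^2
New prefix = 28 - 2 = 26
Supernet: 206.152.170.192/26


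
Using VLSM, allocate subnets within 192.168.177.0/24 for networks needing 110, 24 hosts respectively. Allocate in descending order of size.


110 hosts -> /25 (126 usable): 192.168.177.0/25
24 hosts -> /27 (30 usable): 192.168.177.128/27
Allocation: 192.168.177.0/25 (110 hosts, 126 usable); 192.168.177.128/27 (24 hosts, 30 usable)


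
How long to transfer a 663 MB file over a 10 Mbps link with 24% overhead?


Effective throughput = 10 * (1 - 24/100) = 7.6 Mbps
File size in Mb = 663 * 8 = 5304 Mb
Time = 5304 / 7.6
Time = 697.8947 seconds


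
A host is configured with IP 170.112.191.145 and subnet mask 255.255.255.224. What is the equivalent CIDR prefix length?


Binary: 11111111.11111111.11111111.11100000
Count leading 1s
Prefix: /27


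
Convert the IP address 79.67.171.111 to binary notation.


79 = 01001111
67 = 01000011
171 = 10101011
111 = 01101111
Binary: 01001111.01000011.10101011.01101111


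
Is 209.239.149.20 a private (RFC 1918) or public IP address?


RFC 1918 private ranges:
  10.0.0.0/8 (10.0.0.0 - 10.255.255.255)
  172.16.0.0/12 (172.16.0.0 - 172.31.255.255)
  192.168.0.0/16 (192.168.0.0 - 192.168.255.255)
Public (not in any RFC 1918 range)


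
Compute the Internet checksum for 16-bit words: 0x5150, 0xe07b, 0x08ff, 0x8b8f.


Sum all words (with carry folding):
+ 0x5150 = 0x5150
+ 0xe07b = 0x31cc
+ 0x08ff = 0x3acb
+ 0x8b8f = 0xc65a
One's complement: ~0xc65a
Checksum = 0x39a5


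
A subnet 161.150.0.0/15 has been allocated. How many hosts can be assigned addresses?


Host bits = 32 - 15 = 17
Total addresses = 2^17 = 131072
Usable = total - 2 (network and broadcast)
Usable hosts: 131070


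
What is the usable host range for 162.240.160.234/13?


Network: 162.240.0.0
Broadcast: 162.247.255.255
First usable = network + 1
Last usable = broadcast - 1
Range: 162.240.0.1 to 162.247.255.254


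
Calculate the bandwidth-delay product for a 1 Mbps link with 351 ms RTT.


BDP = bandwidth * RTT
= 1 Mbps * 351 ms
= 1 * 1e6 * 351 / 1000 bits
= 351000 bits
= 43875 bytes
= 42.8467 KB
BDP = 351000 bits (43875 bytes)


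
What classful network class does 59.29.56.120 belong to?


First octet: 59
Binary: 00111011
0xxxxxxx -> Class A (1-126)
Class A, default mask 255.0.0.0 (/8)


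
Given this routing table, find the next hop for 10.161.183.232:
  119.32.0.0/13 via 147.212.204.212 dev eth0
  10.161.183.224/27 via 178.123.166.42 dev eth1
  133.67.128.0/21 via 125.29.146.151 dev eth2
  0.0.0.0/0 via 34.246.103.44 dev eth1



Longest prefix match for 10.161.183.232:
  /13 119.32.0.0: no
  /27 10.161.183.224: MATCH
  /21 133.67.128.0: no
  /0 0.0.0.0: MATCH
Selected: next-hop 178.123.166.42 via eth1 (matched /27)


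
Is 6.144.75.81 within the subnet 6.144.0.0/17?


Subnet network: 6.144.0.0
Test IP AND mask: 6.144.0.0
Yes, 6.144.75.81 is in 6.144.0.0/17


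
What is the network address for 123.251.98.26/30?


IP:   01111011.11111011.01100010.00011010
Mask: 11111111.11111111.11111111.11111100
AND operation:
Net:  01111011.11111011.01100010.00011000
Network: 123.251.98.24/30


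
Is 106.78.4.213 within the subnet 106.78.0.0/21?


Subnet network: 106.78.0.0
Test IP AND mask: 106.78.0.0
Yes, 106.78.4.213 is in 106.78.0.0/21


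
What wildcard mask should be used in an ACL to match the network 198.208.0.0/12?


Subnet mask: 255.240.0.0
Wildcard = 255.255.255.255 - subnet mask
255 - 255 = 0
255 - 240 = 15
255 - 0 = 255
255 - 0 = 255
Wildcard: 0.15.255.255


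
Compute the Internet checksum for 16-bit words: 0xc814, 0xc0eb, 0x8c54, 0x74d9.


Sum all words (with carry folding):
+ 0xc814 = 0xc814
+ 0xc0eb = 0x8900
+ 0x8c54 = 0x1555
+ 0x74d9 = 0x8a2e
One's complement: ~0x8a2e
Checksum = 0x75d1


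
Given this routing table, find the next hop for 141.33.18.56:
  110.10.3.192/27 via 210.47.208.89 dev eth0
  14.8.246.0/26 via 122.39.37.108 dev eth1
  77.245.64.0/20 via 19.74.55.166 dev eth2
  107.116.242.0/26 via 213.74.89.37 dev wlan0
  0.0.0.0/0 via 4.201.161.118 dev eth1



Longest prefix match for 141.33.18.56:
  /27 110.10.3.192: no
  /26 14.8.246.0: no
  /20 77.245.64.0: no
  /26 107.116.242.0: no
  /0 0.0.0.0: MATCH
Selected: next-hop 4.201.161.118 via eth1 (matched /0)


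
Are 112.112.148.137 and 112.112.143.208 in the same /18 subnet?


Mask: 255.255.192.0
112.112.148.137 AND mask = 112.112.128.0
112.112.143.208 AND mask = 112.112.128.0
Yes, same subnet (112.112.128.0)


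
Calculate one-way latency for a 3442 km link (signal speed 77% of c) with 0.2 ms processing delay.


Speed = 0.77 * 3e5 km/s = 231000 km/s
Propagation delay = 3442 / 231000 = 0.0149 s = 14.9004 ms
Processing delay = 0.2 ms
Total one-way latency = 15.1004 ms


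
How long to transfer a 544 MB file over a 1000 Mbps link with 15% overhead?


Effective throughput = 1000 * (1 - 15/100) = 850 Mbps
File size in Mb = 544 * 8 = 4352 Mb
Time = 4352 / 850
Time = 5.12 seconds


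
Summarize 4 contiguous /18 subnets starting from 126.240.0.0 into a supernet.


Original prefix: /18
Number of subnets: 4 = 2^2
New prefix = 18 - 2 = 16
Supernet: 126.240.0.0/16


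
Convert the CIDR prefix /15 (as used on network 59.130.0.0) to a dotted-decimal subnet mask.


/15 means 15 network bits, 17 host bits
Binary: 11111111111111100000000000000000
Mask: 255.254.0.0


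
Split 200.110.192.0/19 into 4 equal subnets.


New prefix = 19 + 2 = 21
Each subnet has 2048 addresses
  200.110.192.0/21
  200.110.200.0/21
  200.110.208.0/21
  200.110.216.0/21
Subnets: 200.110.192.0/21, 200.110.200.0/21, 200.110.208.0/21, 200.110.216.0/21


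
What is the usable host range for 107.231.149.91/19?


Network: 107.231.128.0
Broadcast: 107.231.159.255
First usable = network + 1
Last usable = broadcast - 1
Range: 107.231.128.1 to 107.231.159.254


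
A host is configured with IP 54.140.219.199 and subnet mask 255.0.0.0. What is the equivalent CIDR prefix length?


Binary: 11111111.00000000.00000000.00000000
Count leading 1s
Prefix: /8


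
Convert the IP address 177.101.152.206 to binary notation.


177 = 10110001
101 = 01100101
152 = 10011000
206 = 11001110
Binary: 10110001.01100101.10011000.11001110


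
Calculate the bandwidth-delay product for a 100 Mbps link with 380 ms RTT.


BDP = bandwidth * RTT
= 100 Mbps * 380 ms
= 100 * 1e6 * 380 / 1000 bits
= 38000000 bits
= 4750000 bytes
= 4638.6719 KB
BDP = 38000000 bits (4750000 bytes)


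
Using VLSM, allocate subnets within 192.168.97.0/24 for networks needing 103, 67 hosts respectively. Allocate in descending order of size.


103 hosts -> /25 (126 usable): 192.168.97.0/25
67 hosts -> /25 (126 usable): 192.168.97.128/25
Allocation: 192.168.97.0/25 (103 hosts, 126 usable); 192.168.97.128/25 (67 hosts, 126 usable)


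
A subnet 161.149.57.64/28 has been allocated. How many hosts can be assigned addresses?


Host bits = 32 - 28 = 4
Total addresses = 2^4 = 16
Usable = total - 2 (network and broadcast)
Usable hosts: 14


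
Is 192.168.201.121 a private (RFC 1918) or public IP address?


RFC 1918 private ranges:
  10.0.0.0/8 (10.0.0.0 - 10.255.255.255)
  172.16.0.0/12 (172.16.0.0 - 172.31.255.255)
  192.168.0.0/16 (192.168.0.0 - 192.168.255.255)
Private (in 192.168.0.0/16)


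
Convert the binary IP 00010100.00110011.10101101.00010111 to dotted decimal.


00010100 = 20
00110011 = 51
10101101 = 173
00010111 = 23
IP: 20.51.173.23


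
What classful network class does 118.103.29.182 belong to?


First octet: 118
Binary: 01110110
0xxxxxxx -> Class A (1-126)
Class A, default mask 255.0.0.0 (/8)


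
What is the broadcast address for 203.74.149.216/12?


Network: 203.64.0.0/12
Host bits = 20
Set all host bits to 1:
Broadcast: 203.79.255.255


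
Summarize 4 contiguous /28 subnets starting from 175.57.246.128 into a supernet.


Original prefix: /28
Number of subnets: 4 = 2^2
New prefix = 28 - 2 = 26
Supernet: 175.57.246.128/26


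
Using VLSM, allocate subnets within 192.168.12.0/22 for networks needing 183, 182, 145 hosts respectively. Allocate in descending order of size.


183 hosts -> /24 (254 usable): 192.168.12.0/24
182 hosts -> /24 (254 usable): 192.168.13.0/24
145 hosts -> /24 (254 usable): 192.168.14.0/24
Allocation: 192.168.12.0/24 (183 hosts, 254 usable); 192.168.13.0/24 (182 hosts, 254 usable); 192.168.14.0/24 (145 hosts, 254 usable)


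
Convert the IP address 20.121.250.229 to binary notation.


20 = 00010100
121 = 01111001
250 = 11111010
229 = 11100101
Binary: 00010100.01111001.11111010.11100101


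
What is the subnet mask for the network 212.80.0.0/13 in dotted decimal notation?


/13 means 13 network bits, 19 host bits
Binary: 11111111111110000000000000000000
Mask: 255.248.0.0


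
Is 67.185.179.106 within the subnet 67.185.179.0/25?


Subnet network: 67.185.179.0
Test IP AND mask: 67.185.179.0
Yes, 67.185.179.106 is in 67.185.179.0/25


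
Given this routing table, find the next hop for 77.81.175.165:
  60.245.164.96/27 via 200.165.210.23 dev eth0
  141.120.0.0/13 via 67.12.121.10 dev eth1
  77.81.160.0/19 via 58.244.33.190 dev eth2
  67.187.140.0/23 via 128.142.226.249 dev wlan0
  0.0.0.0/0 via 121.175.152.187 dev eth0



Longest prefix match for 77.81.175.165:
  /27 60.245.164.96: no
  /13 141.120.0.0: no
  /19 77.81.160.0: MATCH
  /23 67.187.140.0: no
  /0 0.0.0.0: MATCH
Selected: next-hop 58.244.33.190 via eth2 (matched /19)


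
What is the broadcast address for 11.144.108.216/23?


Network: 11.144.108.0/23
Host bits = 9
Set all host bits to 1:
Broadcast: 11.144.109.255


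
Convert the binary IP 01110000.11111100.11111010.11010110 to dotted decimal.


01110000 = 112
11111100 = 252
11111010 = 250
11010110 = 214
IP: 112.252.250.214


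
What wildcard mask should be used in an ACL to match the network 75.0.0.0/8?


Subnet mask: 255.0.0.0
Wildcard = 255.255.255.255 - subnet mask
255 - 255 = 0
255 - 0 = 255
255 - 0 = 255
255 - 0 = 255
Wildcard: 0.255.255.255


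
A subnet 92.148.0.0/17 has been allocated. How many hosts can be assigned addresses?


Host bits = 32 - 17 = 15
Total addresses = 2^15 = 32768
Usable = total - 2 (network and broadcast)
Usable hosts: 32766


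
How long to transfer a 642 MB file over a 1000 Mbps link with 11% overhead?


Effective throughput = 1000 * (1 - 11/100) = 890 Mbps
File size in Mb = 642 * 8 = 5136 Mb
Time = 5136 / 890
Time = 5.7708 seconds


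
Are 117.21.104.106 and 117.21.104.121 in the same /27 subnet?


Mask: 255.255.255.224
117.21.104.106 AND mask = 117.21.104.96
117.21.104.121 AND mask = 117.21.104.96
Yes, same subnet (117.21.104.96)


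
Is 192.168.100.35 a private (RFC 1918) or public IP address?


RFC 1918 private ranges:
  10.0.0.0/8 (10.0.0.0 - 10.255.255.255)
  172.16.0.0/12 (172.16.0.0 - 172.31.255.255)
  192.168.0.0/16 (192.168.0.0 - 192.168.255.255)
Private (in 192.168.0.0/16)


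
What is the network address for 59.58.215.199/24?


IP:   00111011.00111010.11010111.11000111
Mask: 11111111.11111111.11111111.00000000
AND operation:
Net:  00111011.00111010.11010111.00000000
Network: 59.58.215.0/24


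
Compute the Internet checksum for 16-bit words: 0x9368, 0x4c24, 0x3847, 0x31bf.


Sum all words (with carry folding):
+ 0x9368 = 0x9368
+ 0x4c24 = 0xdf8c
+ 0x3847 = 0x17d4
+ 0x31bf = 0x4993
One's complement: ~0x4993
Checksum = 0xb66c


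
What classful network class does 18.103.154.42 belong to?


First octet: 18
Binary: 00010010
0xxxxxxx -> Class A (1-126)
Class A, default mask 255.0.0.0 (/8)


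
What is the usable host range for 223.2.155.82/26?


Network: 223.2.155.64
Broadcast: 223.2.155.127
First usable = network + 1
Last usable = broadcast - 1
Range: 223.2.155.65 to 223.2.155.126


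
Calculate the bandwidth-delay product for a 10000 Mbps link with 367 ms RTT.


BDP = bandwidth * RTT
= 10000 Mbps * 367 ms
= 10000 * 1e6 * 367 / 1000 bits
= 3670000000 bits
= 458750000 bytes
= 447998.0469 KB
BDP = 3670000000 bits (458750000 bytes)


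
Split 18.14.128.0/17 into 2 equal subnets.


New prefix = 17 + 1 = 18
Each subnet has 16384 addresses
  18.14.128.0/18
  18.14.192.0/18
Subnets: 18.14.128.0/18, 18.14.192.0/18


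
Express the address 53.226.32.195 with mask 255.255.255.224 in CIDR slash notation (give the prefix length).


Binary: 11111111.11111111.11111111.11100000
Count leading 1s
Prefix: /27


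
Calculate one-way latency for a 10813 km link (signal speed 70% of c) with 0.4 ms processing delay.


Speed = 0.7 * 3e5 km/s = 210000 km/s
Propagation delay = 10813 / 210000 = 0.0515 s = 51.4905 ms
Processing delay = 0.4 ms
Total one-way latency = 51.8905 ms


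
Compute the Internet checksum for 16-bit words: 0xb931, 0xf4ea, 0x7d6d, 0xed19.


Sum all words (with carry folding):
+ 0xb931 = 0xb931
+ 0xf4ea = 0xae1c
+ 0x7d6d = 0x2b8a
+ 0xed19 = 0x18a4
One's complement: ~0x18a4
Checksum = 0xe75b


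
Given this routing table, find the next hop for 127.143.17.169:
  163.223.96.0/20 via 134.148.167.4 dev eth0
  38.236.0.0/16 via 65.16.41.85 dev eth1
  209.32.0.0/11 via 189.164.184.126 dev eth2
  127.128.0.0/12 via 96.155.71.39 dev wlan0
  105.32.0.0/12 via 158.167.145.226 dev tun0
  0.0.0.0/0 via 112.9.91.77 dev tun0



Longest prefix match for 127.143.17.169:
  /20 163.223.96.0: no
  /16 38.236.0.0: no
  /11 209.32.0.0: no
  /12 127.128.0.0: MATCH
  /12 105.32.0.0: no
  /0 0.0.0.0: MATCH
Selected: next-hop 96.155.71.39 via wlan0 (matched /12)


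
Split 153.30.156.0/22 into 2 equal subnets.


New prefix = 22 + 1 = 23
Each subnet has 512 addresses
  153.30.156.0/23
  153.30.158.0/23
Subnets: 153.30.156.0/23, 153.30.158.0/23


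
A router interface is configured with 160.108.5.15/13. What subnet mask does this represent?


/13 means 13 network bits, 19 host bits
Binary: 11111111111110000000000000000000
Mask: 255.248.0.0


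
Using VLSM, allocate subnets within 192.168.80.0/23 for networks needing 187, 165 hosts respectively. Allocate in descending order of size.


187 hosts -> /24 (254 usable): 192.168.80.0/24
165 hosts -> /24 (254 usable): 192.168.81.0/24
Allocation: 192.168.80.0/24 (187 hosts, 254 usable); 192.168.81.0/24 (165 hosts, 254 usable)


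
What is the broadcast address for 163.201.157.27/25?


Network: 163.201.157.0/25
Host bits = 7
Set all host bits to 1:
Broadcast: 163.201.157.127


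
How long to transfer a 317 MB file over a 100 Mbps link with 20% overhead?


Effective throughput = 100 * (1 - 20/100) = 80 Mbps
File size in Mb = 317 * 8 = 2536 Mb
Time = 2536 / 80
Time = 31.7 seconds


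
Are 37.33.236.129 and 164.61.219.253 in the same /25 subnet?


Mask: 255.255.255.128
37.33.236.129 AND mask = 37.33.236.128
164.61.219.253 AND mask = 164.61.219.128
No, different subnets (37.33.236.128 vs 164.61.219.128)


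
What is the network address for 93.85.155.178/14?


IP:   01011101.01010101.10011011.10110010
Mask: 11111111.11111100.00000000.00000000
AND operation:
Net:  01011101.01010100.00000000.00000000
Network: 93.84.0.0/14


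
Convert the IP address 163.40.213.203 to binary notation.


163 = 10100011
40 = 00101000
213 = 11010101
203 = 11001011
Binary: 10100011.00101000.11010101.11001011


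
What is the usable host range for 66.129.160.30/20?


Network: 66.129.160.0
Broadcast: 66.129.175.255
First usable = network + 1
Last usable = broadcast - 1
Range: 66.129.160.1 to 66.129.175.254


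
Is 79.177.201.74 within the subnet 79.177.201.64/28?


Subnet network: 79.177.201.64
Test IP AND mask: 79.177.201.64
Yes, 79.177.201.74 is in 79.177.201.64/28


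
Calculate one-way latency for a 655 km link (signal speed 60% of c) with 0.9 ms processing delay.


Speed = 0.6 * 3e5 km/s = 180000 km/s
Propagation delay = 655 / 180000 = 0.0036 s = 3.6389 ms
Processing delay = 0.9 ms
Total one-way latency = 4.5389 ms


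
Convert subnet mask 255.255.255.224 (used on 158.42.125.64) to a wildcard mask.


Subnet mask: 255.255.255.224
Wildcard = 255.255.255.255 - subnet mask
255 - 255 = 0
255 - 255 = 0
255 - 255 = 0
255 - 224 = 31
Wildcard: 0.0.0.31


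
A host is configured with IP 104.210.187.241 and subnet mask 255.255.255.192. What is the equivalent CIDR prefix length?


Binary: 11111111.11111111.11111111.11000000
Count leading 1s
Prefix: /26


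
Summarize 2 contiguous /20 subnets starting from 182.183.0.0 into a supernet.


Original prefix: /20
Number of subnets: 2 = 2^1
New prefix = 20 - 1 = 19
Supernet: 182.183.0.0/19


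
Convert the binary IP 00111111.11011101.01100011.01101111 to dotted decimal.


00111111 = 63
11011101 = 221
01100011 = 99
01101111 = 111
IP: 63.221.99.111


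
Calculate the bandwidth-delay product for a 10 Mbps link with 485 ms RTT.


BDP = bandwidth * RTT
= 10 Mbps * 485 ms
= 10 * 1e6 * 485 / 1000 bits
= 4850000 bits
= 606250 bytes
= 592.041 KB
BDP = 4850000 bits (606250 bytes)


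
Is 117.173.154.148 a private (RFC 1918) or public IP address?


RFC 1918 private ranges:
  10.0.0.0/8 (10.0.0.0 - 10.255.255.255)
  172.16.0.0/12 (172.16.0.0 - 172.31.255.255)
  192.168.0.0/16 (192.168.0.0 - 192.168.255.255)
Public (not in any RFC 1918 range)


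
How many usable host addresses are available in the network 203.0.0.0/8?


Host bits = 32 - 8 = 24
Total addresses = 2^24 = 16777216
Usable = total - 2 (network and broadcast)
Usable hosts: 16777214


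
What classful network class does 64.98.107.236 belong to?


First octet: 64
Binary: 01000000
0xxxxxxx -> Class A (1-126)
Class A, default mask 255.0.0.0 (/8)


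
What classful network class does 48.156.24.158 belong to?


First octet: 48
Binary: 00110000
0xxxxxxx -> Class A (1-126)
Class A, default mask 255.0.0.0 (/8)


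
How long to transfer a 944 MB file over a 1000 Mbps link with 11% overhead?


Effective throughput = 1000 * (1 - 11/100) = 890 Mbps
File size in Mb = 944 * 8 = 7552 Mb
Time = 7552 / 890
Time = 8.4854 seconds


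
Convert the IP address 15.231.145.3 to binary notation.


15 = 00001111
231 = 11100111
145 = 10010001
3 = 00000011
Binary: 00001111.11100111.10010001.00000011


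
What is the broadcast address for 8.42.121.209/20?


Network: 8.42.112.0/20
Host bits = 12
Set all host bits to 1:
Broadcast: 8.42.127.255


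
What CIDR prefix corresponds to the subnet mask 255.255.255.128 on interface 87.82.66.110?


Binary: 11111111.11111111.11111111.10000000
Count leading 1s
Prefix: /25


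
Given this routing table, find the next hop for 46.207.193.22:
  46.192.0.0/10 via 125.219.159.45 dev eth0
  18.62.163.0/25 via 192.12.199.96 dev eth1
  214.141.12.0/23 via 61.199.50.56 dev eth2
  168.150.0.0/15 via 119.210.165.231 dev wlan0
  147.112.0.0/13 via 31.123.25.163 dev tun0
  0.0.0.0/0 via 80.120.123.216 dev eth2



Longest prefix match for 46.207.193.22:
  /10 46.192.0.0: MATCH
  /25 18.62.163.0: no
  /23 214.141.12.0: no
  /15 168.150.0.0: no
  /13 147.112.0.0: no
  /0 0.0.0.0: MATCH
Selected: next-hop 125.219.159.45 via eth0 (matched /10)


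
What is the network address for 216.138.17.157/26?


IP:   11011000.10001010.00010001.10011101
Mask: 11111111.11111111.11111111.11000000
AND operation:
Net:  11011000.10001010.00010001.10000000
Network: 216.138.17.128/26


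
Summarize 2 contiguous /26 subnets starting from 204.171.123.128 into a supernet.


Original prefix: /26
Number of subnets: 2 = 2^1
New prefix = 26 - 1 = 25
Supernet: 204.171.123.128/25


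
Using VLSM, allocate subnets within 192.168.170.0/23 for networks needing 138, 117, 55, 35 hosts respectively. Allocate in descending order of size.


138 hosts -> /24 (254 usable): 192.168.170.0/24
117 hosts -> /25 (126 usable): 192.168.171.0/25
55 hosts -> /26 (62 usable): 192.168.171.128/26
35 hosts -> /26 (62 usable): 192.168.171.192/26
Allocation: 192.168.170.0/24 (138 hosts, 254 usable); 192.168.171.0/25 (117 hosts, 126 usable); 192.168.171.128/26 (55 hosts, 62 usable); 192.168.171.192/26 (35 hosts, 62 usable)


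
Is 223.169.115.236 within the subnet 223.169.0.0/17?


Subnet network: 223.169.0.0
Test IP AND mask: 223.169.0.0
Yes, 223.169.115.236 is in 223.169.0.0/17


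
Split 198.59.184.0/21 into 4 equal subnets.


New prefix = 21 + 2 = 23
Each subnet has 512 addresses
  198.59.184.0/23
  198.59.186.0/23
  198.59.188.0/23
  198.59.190.0/23
Subnets: 198.59.184.0/23, 198.59.186.0/23, 198.59.188.0/23, 198.59.190.0/23


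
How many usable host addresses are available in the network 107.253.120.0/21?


Host bits = 32 - 21 = 11
Total addresses = 2^11 = 2048
Usable = total - 2 (network and broadcast)
Usable hosts: 2046


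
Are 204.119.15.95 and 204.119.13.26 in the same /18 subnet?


Mask: 255.255.192.0
204.119.15.95 AND mask = 204.119.0.0
204.119.13.26 AND mask = 204.119.0.0
Yes, same subnet (204.119.0.0)


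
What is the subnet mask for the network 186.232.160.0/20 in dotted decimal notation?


/20 means 20 network bits, 12 host bits
Binary: 11111111111111111111000000000000
Mask: 255.255.240.0


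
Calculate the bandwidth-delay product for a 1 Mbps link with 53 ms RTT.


BDP = bandwidth * RTT
= 1 Mbps * 53 ms
= 1 * 1e6 * 53 / 1000 bits
= 53000 bits
= 6625 bytes
= 6.4697 KB
BDP = 53000 bits (6625 bytes)


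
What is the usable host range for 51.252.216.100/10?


Network: 51.192.0.0
Broadcast: 51.255.255.255
First usable = network + 1
Last usable = broadcast - 1
Range: 51.192.0.1 to 51.255.255.254


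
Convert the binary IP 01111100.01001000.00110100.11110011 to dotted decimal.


01111100 = 124
01001000 = 72
00110100 = 52
11110011 = 243
IP: 124.72.52.243


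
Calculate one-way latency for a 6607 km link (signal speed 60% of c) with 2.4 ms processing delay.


Speed = 0.6 * 3e5 km/s = 180000 km/s
Propagation delay = 6607 / 180000 = 0.0367 s = 36.7056 ms
Processing delay = 2.4 ms
Total one-way latency = 39.1056 ms


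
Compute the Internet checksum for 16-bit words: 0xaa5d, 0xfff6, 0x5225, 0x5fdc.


Sum all words (with carry folding):
+ 0xaa5d = 0xaa5d
+ 0xfff6 = 0xaa54
+ 0x5225 = 0xfc79
+ 0x5fdc = 0x5c56
One's complement: ~0x5c56
Checksum = 0xa3a9


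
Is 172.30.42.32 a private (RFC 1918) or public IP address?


RFC 1918 private ranges:
  10.0.0.0/8 (10.0.0.0 - 10.255.255.255)
  172.16.0.0/12 (172.16.0.0 - 172.31.255.255)
  192.168.0.0/16 (192.168.0.0 - 192.168.255.255)
Private (in 172.16.0.0/12)


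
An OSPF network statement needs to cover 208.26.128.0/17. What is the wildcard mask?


Subnet mask: 255.255.128.0
Wildcard = 255.255.255.255 - subnet mask
255 - 255 = 0
255 - 255 = 0
255 - 128 = 127
255 - 0 = 255
Wildcard: 0.0.127.255


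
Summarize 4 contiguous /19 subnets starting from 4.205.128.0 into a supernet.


Original prefix: /19
Number of subnets: 4 = 2^2
New prefix = 19 - 2 = 17
Supernet: 4.205.128.0/17


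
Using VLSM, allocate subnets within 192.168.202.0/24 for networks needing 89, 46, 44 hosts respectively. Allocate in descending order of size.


89 hosts -> /25 (126 usable): 192.168.202.0/25
46 hosts -> /26 (62 usable): 192.168.202.128/26
44 hosts -> /26 (62 usable): 192.168.202.192/26
Allocation: 192.168.202.0/25 (89 hosts, 126 usable); 192.168.202.128/26 (46 hosts, 62 usable); 192.168.202.192/26 (44 hosts, 62 usable)


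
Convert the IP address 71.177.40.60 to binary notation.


71 = 01000111
177 = 10110001
40 = 00101000
60 = 00111100
Binary: 01000111.10110001.00101000.00111100


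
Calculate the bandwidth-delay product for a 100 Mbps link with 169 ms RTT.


BDP = bandwidth * RTT
= 100 Mbps * 169 ms
= 100 * 1e6 * 169 / 1000 bits
= 16900000 bits
= 2112500 bytes
= 2062.9883 KB
BDP = 16900000 bits (2112500 bytes)


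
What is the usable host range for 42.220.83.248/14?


Network: 42.220.0.0
Broadcast: 42.223.255.255
First usable = network + 1
Last usable = broadcast - 1
Range: 42.220.0.1 to 42.223.255.254


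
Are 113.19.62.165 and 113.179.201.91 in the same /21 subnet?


Mask: 255.255.248.0
113.19.62.165 AND mask = 113.19.56.0
113.179.201.91 AND mask = 113.179.200.0
No, different subnets (113.19.56.0 vs 113.179.200.0)


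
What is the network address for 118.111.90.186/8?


IP:   01110110.01101111.01011010.10111010
Mask: 11111111.00000000.00000000.00000000
AND operation:
Net:  01110110.00000000.00000000.00000000
Network: 118.0.0.0/8


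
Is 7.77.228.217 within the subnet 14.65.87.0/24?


Subnet network: 14.65.87.0
Test IP AND mask: 7.77.228.0
No, 7.77.228.217 is not in 14.65.87.0/24


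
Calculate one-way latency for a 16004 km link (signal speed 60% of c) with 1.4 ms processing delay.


Speed = 0.6 * 3e5 km/s = 180000 km/s
Propagation delay = 16004 / 180000 = 0.0889 s = 88.9111 ms
Processing delay = 1.4 ms
Total one-way latency = 90.3111 ms


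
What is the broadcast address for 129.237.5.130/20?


Network: 129.237.0.0/20
Host bits = 12
Set all host bits to 1:
Broadcast: 129.237.15.255


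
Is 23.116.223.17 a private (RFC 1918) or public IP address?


RFC 1918 private ranges:
  10.0.0.0/8 (10.0.0.0 - 10.255.255.255)
  172.16.0.0/12 (172.16.0.0 - 172.31.255.255)
  192.168.0.0/16 (192.168.0.0 - 192.168.255.255)
Public (not in any RFC 1918 range)


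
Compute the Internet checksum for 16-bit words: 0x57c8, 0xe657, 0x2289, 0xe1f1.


Sum all words (with carry folding):
+ 0x57c8 = 0x57c8
+ 0xe657 = 0x3e20
+ 0x2289 = 0x60a9
+ 0xe1f1 = 0x429b
One's complement: ~0x429b
Checksum = 0xbd64


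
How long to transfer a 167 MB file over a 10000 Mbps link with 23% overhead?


Effective throughput = 10000 * (1 - 23/100) = 7700 Mbps
File size in Mb = 167 * 8 = 1336 Mb
Time = 1336 / 7700
Time = 0.1735 seconds


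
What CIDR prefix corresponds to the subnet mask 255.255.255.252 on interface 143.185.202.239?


Binary: 11111111.11111111.11111111.11111100
Count leading 1s
Prefix: /30


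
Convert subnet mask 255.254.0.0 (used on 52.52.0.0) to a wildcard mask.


Subnet mask: 255.254.0.0
Wildcard = 255.255.255.255 - subnet mask
255 - 255 = 0
255 - 254 = 1
255 - 0 = 255
255 - 0 = 255
Wildcard: 0.1.255.255


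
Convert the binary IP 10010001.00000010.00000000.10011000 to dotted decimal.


10010001 = 145
00000010 = 2
00000000 = 0
10011000 = 152
IP: 145.2.0.152


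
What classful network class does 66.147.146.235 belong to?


First octet: 66
Binary: 01000010
0xxxxxxx -> Class A (1-126)
Class A, default mask 255.0.0.0 (/8)


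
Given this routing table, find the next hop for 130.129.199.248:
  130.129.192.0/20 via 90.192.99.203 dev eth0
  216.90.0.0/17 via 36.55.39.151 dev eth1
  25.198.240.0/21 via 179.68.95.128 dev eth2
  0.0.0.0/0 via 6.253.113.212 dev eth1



Longest prefix match for 130.129.199.248:
  /20 130.129.192.0: MATCH
  /17 216.90.0.0: no
  /21 25.198.240.0: no
  /0 0.0.0.0: MATCH
Selected: next-hop 90.192.99.203 via eth0 (matched /20)


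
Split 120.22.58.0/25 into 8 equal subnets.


New prefix = 25 + 3 = 28
Each subnet has 16 addresses
  120.22.58.0/28
  120.22.58.16/28
  120.22.58.32/28
  120.22.58.48/28
  120.22.58.64/28
  120.22.58.80/28
  120.22.58.96/28
  120.22.58.112/28
Subnets: 120.22.58.0/28, 120.22.58.16/28, 120.22.58.32/28, 120.22.58.48/28, 120.22.58.64/28, 120.22.58.80/28, 120.22.58.96/28, 120.22.58.112/28


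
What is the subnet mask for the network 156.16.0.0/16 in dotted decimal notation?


/16 means 16 network bits, 16 host bits
Binary: 11111111111111110000000000000000
Mask: 255.255.0.0


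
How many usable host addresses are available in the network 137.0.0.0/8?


Host bits = 32 - 8 = 24
Total addresses = 2^24 = 16777216
Usable = total - 2 (network and broadcast)
Usable hosts: 16777214


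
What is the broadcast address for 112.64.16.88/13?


Network: 112.64.0.0/13
Host bits = 19
Set all host bits to 1:
Broadcast: 112.71.255.255


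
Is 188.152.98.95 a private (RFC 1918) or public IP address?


RFC 1918 private ranges:
  10.0.0.0/8 (10.0.0.0 - 10.255.255.255)
  172.16.0.0/12 (172.16.0.0 - 172.31.255.255)
  192.168.0.0/16 (192.168.0.0 - 192.168.255.255)
Public (not in any RFC 1918 range)


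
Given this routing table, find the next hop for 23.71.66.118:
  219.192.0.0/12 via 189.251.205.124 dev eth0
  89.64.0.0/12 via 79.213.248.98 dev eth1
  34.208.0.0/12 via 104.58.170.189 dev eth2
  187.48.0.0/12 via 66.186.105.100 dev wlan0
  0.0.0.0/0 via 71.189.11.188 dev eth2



Longest prefix match for 23.71.66.118:
  /12 219.192.0.0: no
  /12 89.64.0.0: no
  /12 34.208.0.0: no
  /12 187.48.0.0: no
  /0 0.0.0.0: MATCH
Selected: next-hop 71.189.11.188 via eth2 (matched /0)


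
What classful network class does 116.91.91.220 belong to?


First octet: 116
Binary: 01110100
0xxxxxxx -> Class A (1-126)
Class A, default mask 255.0.0.0 (/8)


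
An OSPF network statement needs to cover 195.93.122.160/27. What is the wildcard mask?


Subnet mask: 255.255.255.224
Wildcard = 255.255.255.255 - subnet mask
255 - 255 = 0
255 - 255 = 0
255 - 255 = 0
255 - 224 = 31
Wildcard: 0.0.0.31


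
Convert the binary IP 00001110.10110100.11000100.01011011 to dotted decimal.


00001110 = 14
10110100 = 180
11000100 = 196
01011011 = 91
IP: 14.180.196.91


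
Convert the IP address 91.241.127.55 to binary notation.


91 = 01011011
241 = 11110001
127 = 01111111
55 = 00110111
Binary: 01011011.11110001.01111111.00110111


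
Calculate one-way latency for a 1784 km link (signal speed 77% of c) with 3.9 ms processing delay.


Speed = 0.77 * 3e5 km/s = 231000 km/s
Propagation delay = 1784 / 231000 = 0.0077 s = 7.7229 ms
Processing delay = 3.9 ms
Total one-way latency = 11.6229 ms


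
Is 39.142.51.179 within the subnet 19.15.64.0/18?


Subnet network: 19.15.64.0
Test IP AND mask: 39.142.0.0
No, 39.142.51.179 is not in 19.15.64.0/18


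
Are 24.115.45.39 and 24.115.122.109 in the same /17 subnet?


Mask: 255.255.128.0
24.115.45.39 AND mask = 24.115.0.0
24.115.122.109 AND mask = 24.115.0.0
Yes, same subnet (24.115.0.0)


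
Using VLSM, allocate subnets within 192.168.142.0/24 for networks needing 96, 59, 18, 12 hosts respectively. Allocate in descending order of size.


96 hosts -> /25 (126 usable): 192.168.142.0/25
59 hosts -> /26 (62 usable): 192.168.142.128/26
18 hosts -> /27 (30 usable): 192.168.142.192/27
12 hosts -> /28 (14 usable): 192.168.142.224/28
Allocation: 192.168.142.0/25 (96 hosts, 126 usable); 192.168.142.128/26 (59 hosts, 62 usable); 192.168.142.192/27 (18 hosts, 30 usable); 192.168.142.224/28 (12 hosts, 14 usable)


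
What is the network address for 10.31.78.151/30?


IP:   00001010.00011111.01001110.10010111
Mask: 11111111.11111111.11111111.11111100
AND operation:
Net:  00001010.00011111.01001110.10010100
Network: 10.31.78.148/30


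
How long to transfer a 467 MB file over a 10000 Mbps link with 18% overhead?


Effective throughput = 10000 * (1 - 18/100) = 8200 Mbps
File size in Mb = 467 * 8 = 3736 Mb
Time = 3736 / 8200
Time = 0.4556 seconds


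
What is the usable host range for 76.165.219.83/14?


Network: 76.164.0.0
Broadcast: 76.167.255.255
First usable = network + 1
Last usable = broadcast - 1
Range: 76.164.0.1 to 76.167.255.254


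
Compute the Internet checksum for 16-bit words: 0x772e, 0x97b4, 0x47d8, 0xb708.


Sum all words (with carry folding):
+ 0x772e = 0x772e
+ 0x97b4 = 0x0ee3
+ 0x47d8 = 0x56bb
+ 0xb708 = 0x0dc4
One's complement: ~0x0dc4
Checksum = 0xf23b


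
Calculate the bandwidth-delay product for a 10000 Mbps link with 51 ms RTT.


BDP = bandwidth * RTT
= 10000 Mbps * 51 ms
= 10000 * 1e6 * 51 / 1000 bits
= 510000000 bits
= 63750000 bytes
= 62255.8594 KB
BDP = 510000000 bits (63750000 bytes)


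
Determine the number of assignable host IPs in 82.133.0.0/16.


Host bits = 32 - 16 = 16
Total addresses = 2^16 = 65536
Usable = total - 2 (network and broadcast)
Usable hosts: 65534


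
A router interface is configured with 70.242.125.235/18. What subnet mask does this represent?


/18 means 18 network bits, 14 host bits
Binary: 11111111111111111100000000000000
Mask: 255.255.192.0


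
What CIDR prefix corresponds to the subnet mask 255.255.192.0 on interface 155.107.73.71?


Binary: 11111111.11111111.11000000.00000000
Count leading 1s
Prefix: /18


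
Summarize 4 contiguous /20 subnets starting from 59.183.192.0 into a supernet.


Original prefix: /20
Number of subnets: 4 = 2^2
New prefix = 20 - 2 = 18
Supernet: 59.183.192.0/18


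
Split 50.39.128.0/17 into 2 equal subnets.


New prefix = 17 + 1 = 18
Each subnet has 16384 addresses
  50.39.128.0/18
  50.39.192.0/18
Subnets: 50.39.128.0/18, 50.39.192.0/18


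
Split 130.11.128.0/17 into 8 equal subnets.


New prefix = 17 + 3 = 20
Each subnet has 4096 addresses
  130.11.128.0/20
  130.11.144.0/20
  130.11.160.0/20
  130.11.176.0/20
  130.11.192.0/20
  130.11.208.0/20
  130.11.224.0/20
  130.11.240.0/20
Subnets: 130.11.128.0/20, 130.11.144.0/20, 130.11.160.0/20, 130.11.176.0/20, 130.11.192.0/20, 130.11.208.0/20, 130.11.224.0/20, 130.11.240.0/20


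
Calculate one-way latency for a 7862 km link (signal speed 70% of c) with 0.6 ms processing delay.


Speed = 0.7 * 3e5 km/s = 210000 km/s
Propagation delay = 7862 / 210000 = 0.0374 s = 37.4381 ms
Processing delay = 0.6 ms
Total one-way latency = 38.0381 ms


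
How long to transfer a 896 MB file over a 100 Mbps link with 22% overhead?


Effective throughput = 100 * (1 - 22/100) = 78 Mbps
File size in Mb = 896 * 8 = 7168 Mb
Time = 7168 / 78
Time = 91.8974 seconds


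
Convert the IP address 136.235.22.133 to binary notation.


136 = 10001000
235 = 11101011
22 = 00010110
133 = 10000101
Binary: 10001000.11101011.00010110.10000101


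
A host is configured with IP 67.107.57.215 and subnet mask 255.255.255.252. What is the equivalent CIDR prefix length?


Binary: 11111111.11111111.11111111.11111100
Count leading 1s
Prefix: /30


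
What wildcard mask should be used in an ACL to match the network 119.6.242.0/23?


Subnet mask: 255.255.254.0
Wildcard = 255.255.255.255 - subnet mask
255 - 255 = 0
255 - 255 = 0
255 - 254 = 1
255 - 0 = 255
Wildcard: 0.0.1.255


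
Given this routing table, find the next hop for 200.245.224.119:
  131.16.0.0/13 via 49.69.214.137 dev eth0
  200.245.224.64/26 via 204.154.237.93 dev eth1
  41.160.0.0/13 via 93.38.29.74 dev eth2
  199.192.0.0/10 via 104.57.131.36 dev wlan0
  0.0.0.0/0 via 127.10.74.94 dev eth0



Longest prefix match for 200.245.224.119:
  /13 131.16.0.0: no
  /26 200.245.224.64: MATCH
  /13 41.160.0.0: no
  /10 199.192.0.0: no
  /0 0.0.0.0: MATCH
Selected: next-hop 204.154.237.93 via eth1 (matched /26)
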